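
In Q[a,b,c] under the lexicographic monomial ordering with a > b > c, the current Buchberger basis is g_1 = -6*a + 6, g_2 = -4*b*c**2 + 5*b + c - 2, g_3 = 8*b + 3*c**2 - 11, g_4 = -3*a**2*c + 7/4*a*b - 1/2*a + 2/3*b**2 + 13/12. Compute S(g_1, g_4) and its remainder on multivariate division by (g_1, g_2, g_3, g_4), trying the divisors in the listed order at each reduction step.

S(g_1, g_4) = 7/12*a*b - a*c - 1/6*a + 2/9*b**2 + 13/36; remainder on division = -113/384*c**2 - 49/48*c + 505/384.

lcm(LM(g_1), LM(g_4)) = a**2*c.
S = (lcm/LT(g_1))·g_1 − (lcm/LT(g_4))·g_4 = 7/12*a*b - a*c - 1/6*a + 2/9*b**2 + 13/36.
Reduce S modulo (g_1, g_2, g_3, g_4) in that order:
  leading term a*b: subtract (-7/72*b)·g_1 from 7/12*a*b - a*c - 1/6*a + 2/9*b**2 + 13/36 → -a*c - 1/6*a + 2/9*b**2 + 7/12*b + 13/36
  leading term a*c: subtract (1/6*c)·g_1 from -a*c - 1/6*a + 2/9*b**2 + 7/12*b + 13/36 → -1/6*a + 2/9*b**2 + 7/12*b - c + 13/36
  leading term a: subtract (1/36)·g_1 from -1/6*a + 2/9*b**2 + 7/12*b - c + 13/36 → 2/9*b**2 + 7/12*b - c + 7/36
  leading term b**2: subtract (1/36*b)·g_3 from 2/9*b**2 + 7/12*b - c + 7/36 → -1/12*b*c**2 + 8/9*b - c + 7/36
  leading term b*c**2: subtract (1/48)·g_2 from -1/12*b*c**2 + 8/9*b - c + 7/36 → 113/144*b - 49/48*c + 17/72
  leading term b: subtract (113/1152)·g_3 from 113/144*b - 49/48*c + 17/72 → -113/384*c**2 - 49/48*c + 505/384
  leading term c**2: no divisor's leading term divides it; move -113/384*c**2 to the remainder.
  leading term c: no divisor's leading term divides it; move -49/48*c to the remainder.
  leading term 1: no divisor's leading term divides it; move 505/384 to the remainder.
The remainder -113/384*c**2 - 49/48*c + 505/384 is nonzero, so it would be added as the next basis element.
This is the inner loop of Buchberger's algorithm — each nonzero remainder becomes a new basis element.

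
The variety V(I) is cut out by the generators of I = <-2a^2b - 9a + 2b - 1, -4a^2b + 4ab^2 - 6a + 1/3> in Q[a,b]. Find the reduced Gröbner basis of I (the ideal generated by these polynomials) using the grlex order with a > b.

The reduced Gröbner basis is the canonical form of the ideal for this ordering.

f_1 = -2a^2b - 9a + 2b - 1, LT = a^2b.
f_2 = -4a^2b + 4ab^2 - 6a + 1/3, LT = a^2b.

S(f_1,f_2): lcm = a^2b. S = ab^2 + 3a - b + 7/12.
  reduce S modulo (f_1, f_2):
  remainder ab^2 + 3a - b + 7/12 ≠ 0; add g_3 = ab^2 + 3a - b + 7/12 to the basis.

S(f_1,g_3): lcm = a^2b^2. S = -3a^2 + 11/2ab - b^2 - 7/12a + 1/2b.
  reduce S modulo (f_1, f_2, g_3):
  remainder -3a^2 + 11/2ab - b^2 - 7/12a + 1/2b ≠ 0; add g_4 = -3a^2 + 11/2ab - b^2 - 7/12a + 1/2b to the basis.

S(f_1,g_4): lcm = a^2b. S = 11/6ab^2 - 1/3b^3 - 7/36ab + 1/6b^2 + 9/2a - b + 1/2.
  reduce S modulo (f_1, f_2, g_3, g_4):
  remainder -1/3b^3 - 7/36ab + 1/6b^2 - a + 5/6b - 41/72 ≠ 0; add g_5 = -1/3b^3 - 7/36ab + 1/6b^2 - a + 5/6b - 41/72 to the basis.

The other S-polynomials (S(f_2,g_3), S(f_2,g_4), S(g_3,g_4), S(f_1,g_5), S(f_2,g_5), S(g_3,g_5), S(g_4,g_5)) all reduce to 0 modulo the current basis, so we have a Gröbner basis.
Inter-reduce: drop elements whose leading term is divisible by another's, tail-reduce, and make monic.

G = {ab^2 + 3a - b + 7/12, b^3 + 7/12ab - 1/2b^2 + 3a - 5/2b + 41/24, a^2 - 11/6ab + 1/3b^2 + 7/36a - 1/6b}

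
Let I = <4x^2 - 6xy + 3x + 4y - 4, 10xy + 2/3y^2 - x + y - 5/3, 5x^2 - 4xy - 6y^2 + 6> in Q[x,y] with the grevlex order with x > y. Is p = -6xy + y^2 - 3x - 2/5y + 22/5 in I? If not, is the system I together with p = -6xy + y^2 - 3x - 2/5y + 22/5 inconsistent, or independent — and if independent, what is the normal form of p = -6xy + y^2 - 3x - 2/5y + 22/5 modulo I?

First compute the reduced Gröbner basis of I by Buchberger's algorithm.
f_1 = 4x^2 - 6xy + 3x + 4y - 4, LT = x^2.
f_2 = 10xy + 2/3y^2 - x + y - 5/3, LT = xy.
f_3 = 5x^2 - 4xy - 6y^2 + 6, LT = x^2.

S(f_1,f_2): lcm = x^2y. S = -47/30xy^2 + 1/10x^2 + 13/20xy + y^2 + 1/6x - y.
  reduce S modulo (f_1, f_2, f_3):
  remainder 47/450y^3 + 1253/1125y^2 + 39/250x - 12829/9000y + 373/1800 ≠ 0; add h_4 = 47/450y^3 + 1253/1125y^2 + 39/250x - 12829/9000y + 373/1800 to the basis.

S(f_1,f_3): lcm = x^2. S = -7/10xy + 6/5y^2 + 3/4x + y - 11/5.
  reduce S modulo (f_1, f_2, f_3, h_4):
  remainder 187/150y^2 + 17/25x + 107/100y - 139/60 ≠ 0; add h_5 = 187/150y^2 + 17/25x + 107/100y - 139/60 to the basis.

S(f_2,f_3): lcm = x^2y. S = 13/15xy^2 + 6/5y^3 - 1/10x^2 + 1/10xy - 1/6x - 6/5y.
  reduce S modulo (f_1, f_2, f_3, h_4, h_5):
  remainder 5065/1034x + 1105679/43945y - 1105679/43945 ≠ 0; add h_6 = 5065/1034x + 1105679/43945y - 1105679/43945 to the basis.

S(f_2,h_5): lcm = xy^2. S = 1/15y^3 - 6/11x^2 - 896/935xy + 1/10y^2 + 695/374x - 1/6y.
  reduce S modulo (f_1, f_2, f_3, h_4, h_5, h_6):
  remainder -156396837/16101635y + 156396837/16101635 ≠ 0; add h_7 = -156396837/16101635y + 156396837/16101635 to the basis.

The other S-polynomials (S(f_1,h_4), S(f_2,h_4), S(f_3,h_4), S(f_1,h_5), S(f_3,h_5), S(h_4,h_5), S(f_1,h_6), S(f_2,h_6), S(f_3,h_6), S(h_4,h_6), S(h_5,h_6), S(f_1,h_7), S(f_2,h_7), S(f_3,h_7), S(h_4,h_7), S(h_5,h_7), S(h_6,h_7)) all reduce to 0 modulo the current basis, so we have a Gröbner basis.
Inter-reduce: drop elements whose leading term is divisible by another's, tail-reduce, and make monic.
Reduced Gröbner basis: {x, y - 1}.
Label its elements g_1 = x, g_2 = y - 1.

Reduce p = -6xy + y^2 - 3x - 2/5y + 22/5 modulo G:
  leading term xy: subtract (-6y)·g_1 from -6xy + y^2 - 3x - 2/5y + 22/5 → y^2 - 3x - 2/5y + 22/5
  leading term y^2: subtract (y)·g_2 from y^2 - 3x - 2/5y + 22/5 → -3x + 3/5y + 22/5
  leading term x: subtract (-3)·g_1 from -3x + 3/5y + 22/5 → 3/5y + 22/5
  leading term y: subtract (3/5)·g_2 from 3/5y + 22/5 → 5
  leading term 1: no divisor's leading term divides it; move 5 to the remainder.
  normal form = 5.
The normal form is nonzero, so p ∉ I. Since p minus its normal form lies in I, I + (p) = I + (r) where r = 5; decide whether this ideal is the whole ring.
Here r = 5 is a nonzero constant, hence a unit: 1 ∈ I + (p), the Gröbner basis of I + (p) is {1}, and the enlarged system has no common solution — adjoining p is inconsistent.

Adjoining -6xy + y^2 - 3x - 2/5y + 22/5 makes the ideal the whole ring: the system is inconsistent.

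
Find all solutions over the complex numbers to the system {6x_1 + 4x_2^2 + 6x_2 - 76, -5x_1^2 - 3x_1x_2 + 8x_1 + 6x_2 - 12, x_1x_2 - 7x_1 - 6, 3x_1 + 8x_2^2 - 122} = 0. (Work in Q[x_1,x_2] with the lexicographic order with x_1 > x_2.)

Compute a lex Gröbner basis by Buchberger's algorithm.
f_1 = 6x_1 + 4x_2^2 + 6x_2 - 76, LT = x_1.
f_2 = -5x_1^2 - 3x_1x_2 + 8x_1 + 6x_2 - 12, LT = x_1^2.
f_3 = x_1x_2 - 7x_1 - 6, LT = x_1x_2.
f_4 = 3x_1 + 8x_2^2 - 122, LT = x_1.

S(f_1,f_2): lcm = x_1^2. S = 2/3x_1x_2^2 + 2/5x_1x_2 - 166/15x_1 + 6/5x_2 - 12/5.
  reduce S modulo (f_1, f_2, f_3, f_4):
  remainder -4/9x_2^4 - 14/15x_2^3 + 694/45x_2^2 + 52/3x_2 - 6416/45 ≠ 0; add h_5 = -4/9x_2^4 - 14/15x_2^3 + 694/45x_2^2 + 52/3x_2 - 6416/45 to the basis.

S(f_1,f_3): lcm = x_1x_2. S = 7x_1 + 2/3x_2^3 + x_2^2 - 38/3x_2 + 6.
  reduce S modulo (f_1, f_2, f_3, f_4, h_5):
  remainder 2/3x_2^3 - 11/3x_2^2 - 59/3x_2 + 284/3 ≠ 0; add h_6 = 2/3x_2^3 - 11/3x_2^2 - 59/3x_2 + 284/3 to the basis.

S(f_1,f_4): lcm = x_1. S = -2x_2^2 + x_2 + 28.
  reduce S modulo (f_1, f_2, f_3, f_4, h_5, h_6):
  remainder -2x_2^2 + x_2 + 28 ≠ 0; add h_7 = -2x_2^2 + x_2 + 28 to the basis.

S(f_2,f_3): lcm = x_1^2x_2. S = 7x_1^2 + 3/5x_1x_2^2 - 8/5x_1x_2 + 6x_1 - 6/5x_2^2 + 12/5x_2.
  reduce S modulo (f_1, f_2, f_3, f_4, h_5, h_6, h_7):
  remainder 152/5x_2 - 608/5 ≠ 0; add h_8 = 152/5x_2 - 608/5 to the basis.

The other S-polynomials (S(f_2,f_4), S(f_3,f_4), S(f_1,h_5), S(f_2,h_5), S(f_3,h_5), S(f_4,h_5), S(f_1,h_6), S(f_2,h_6), S(f_3,h_6), S(f_4,h_6), S(h_5,h_6), S(f_1,h_7), S(f_2,h_7), S(f_3,h_7), S(f_4,h_7), S(h_5,h_7), S(h_6,h_7), S(f_1,h_8), S(f_2,h_8), S(f_3,h_8), S(f_4,h_8), S(h_5,h_8), S(h_6,h_8), S(h_7,h_8)) all reduce to 0 modulo the current basis, so we have a Gröbner basis.
Inter-reduce: drop elements whose leading term is divisible by another's, tail-reduce, and make monic.
Reduced Gröbner basis: {x_1 + 2, x_2 - 4}.

The lex basis is triangular: the last element involves only x_2. Solving x_2 - 4 = 0 gives x_2 ∈ {4}; substituting each value into the earlier elements determines the remaining variables.
  x_2 = 4: the earlier basis element becomes x_1 + 2 = 0, giving x_1 = -2 — point (-2, 4).

{(-2, 4)}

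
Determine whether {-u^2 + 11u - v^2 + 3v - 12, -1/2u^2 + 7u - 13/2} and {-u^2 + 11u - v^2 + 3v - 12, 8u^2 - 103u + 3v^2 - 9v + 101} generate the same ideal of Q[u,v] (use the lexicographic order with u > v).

Yes, the ideals are equal.

Two ideals are equal iff their reduced Gröbner bases coincide (the reduced basis is unique for a fixed ordering).
Buchberger on the first generating set:
f_1 = -u^2 + 11u - v^2 + 3v - 12, LT = u^2.
f_2 = -1/2u^2 + 7u - 13/2, LT = u^2.

S(f_1,f_2): lcm = u^2. S = 3u + v^2 - 3v - 1.
  leading term u: no divisor's leading term divides it; move 3u to the remainder.
  leading term v^2: no divisor's leading term divides it; move v^2 to the remainder.
  leading term v: no divisor's leading term divides it; move -3v to the remainder.
  leading term 1: no divisor's leading term divides it; move -1 to the remainder.
  remainder 3u + v^2 - 3v - 1 ≠ 0; add g_3 = 3u + v^2 - 3v - 1 to the basis.

S(f_1,g_3): lcm = u^2. S = -1/3uv^2 + uv - 32/3u + v^2 - 3v + 12.
  leading term uv^2: subtract (-1/9v^2)·g_3 from -1/3uv^2 + uv - 32/3u + v^2 - 3v + 12 → uv - 32/3u + 1/9v^4 - 1/3v^3 + 8/9v^2 - 3v + 12
  leading term uv: subtract (1/3v)·g_3 from uv - 32/3u + 1/9v^4 - 1/3v^3 + 8/9v^2 - 3v + 12 → -32/3u + 1/9v^4 - 2/3v^3 + 17/9v^2 - 8/3v + 12
  leading term u: subtract (-32/9)·g_3 from -32/3u + 1/9v^4 - 2/3v^3 + 17/9v^2 - 8/3v + 12 → 1/9v^4 - 2/3v^3 + 49/9v^2 - 40/3v + 76/9
  leading term v^4: no divisor's leading term divides it; move 1/9v^4 to the remainder.
  leading term v^3: no divisor's leading term divides it; move -2/3v^3 to the remainder.
  leading term v^2: no divisor's leading term divides it; move 49/9v^2 to the remainder.
  leading term v: no divisor's leading term divides it; move -40/3v to the remainder.
  leading term 1: no divisor's leading term divides it; move 76/9 to the remainder.
  remainder 1/9v^4 - 2/3v^3 + 49/9v^2 - 40/3v + 76/9 ≠ 0; add g_4 = 1/9v^4 - 2/3v^3 + 49/9v^2 - 40/3v + 76/9 to the basis.

The other S-polynomials (S(f_2,g_3), S(f_1,g_4), S(f_2,g_4), S(g_3,g_4)) all reduce to 0 modulo the current basis, so we have a Gröbner basis.
Inter-reduce: drop elements whose leading term is divisible by another's, tail-reduce, and make monic.
Reduced Gröbner basis: {u + 1/3v^2 - v - 1/3, v^4 - 6v^3 + 49v^2 - 120v + 76}.

Buchberger on the second generating set:
h_1 = -u^2 + 11u - v^2 + 3v - 12, LT = u^2.
h_2 = 8u^2 - 103u + 3v^2 - 9v + 101, LT = u^2.

S(h_1,h_2): lcm = u^2. S = 15/8u + 5/8v^2 - 15/8v - 5/8.
  leading term u: no divisor's leading term divides it; move 15/8u to the remainder.
  leading term v^2: no divisor's leading term divides it; move 5/8v^2 to the remainder.
  leading term v: no divisor's leading term divides it; move -15/8v to the remainder.
  leading term 1: no divisor's leading term divides it; move -5/8 to the remainder.
  remainder 15/8u + 5/8v^2 - 15/8v - 5/8 ≠ 0; add k_3 = 15/8u + 5/8v^2 - 15/8v - 5/8 to the basis.

S(h_1,k_3): lcm = u^2. S = -1/3uv^2 + uv - 32/3u + v^2 - 3v + 12.
  leading term uv^2: subtract (-8/45v^2)·k_3 from -1/3uv^2 + uv - 32/3u + v^2 - 3v + 12 → uv - 32/3u + 1/9v^4 - 1/3v^3 + 8/9v^2 - 3v + 12
  leading term uv: subtract (8/15v)·k_3 from uv - 32/3u + 1/9v^4 - 1/3v^3 + 8/9v^2 - 3v + 12 → -32/3u + 1/9v^4 - 2/3v^3 + 17/9v^2 - 8/3v + 12
  leading term u: subtract (-256/45)·k_3 from -32/3u + 1/9v^4 - 2/3v^3 + 17/9v^2 - 8/3v + 12 → 1/9v^4 - 2/3v^3 + 49/9v^2 - 40/3v + 76/9
  leading term v^4: no divisor's leading term divides it; move 1/9v^4 to the remainder.
  leading term v^3: no divisor's leading term divides it; move -2/3v^3 to the remainder.
  leading term v^2: no divisor's leading term divides it; move 49/9v^2 to the remainder.
  leading term v: no divisor's leading term divides it; move -40/3v to the remainder.
  leading term 1: no divisor's leading term divides it; move 76/9 to the remainder.
  remainder 1/9v^4 - 2/3v^3 + 49/9v^2 - 40/3v + 76/9 ≠ 0; add k_4 = 1/9v^4 - 2/3v^3 + 49/9v^2 - 40/3v + 76/9 to the basis.

The other S-polynomials (S(h_2,k_3), S(h_1,k_4), S(h_2,k_4), S(k_3,k_4)) all reduce to 0 modulo the current basis, so we have a Gröbner basis.
Inter-reduce: drop elements whose leading term is divisible by another's, tail-reduce, and make monic.
Reduced Gröbner basis: {u + 1/3v^2 - v - 1/3, v^4 - 6v^3 + 49v^2 - 120v + 76}.

Same reduced basis, so the two generating sets span the same ideal.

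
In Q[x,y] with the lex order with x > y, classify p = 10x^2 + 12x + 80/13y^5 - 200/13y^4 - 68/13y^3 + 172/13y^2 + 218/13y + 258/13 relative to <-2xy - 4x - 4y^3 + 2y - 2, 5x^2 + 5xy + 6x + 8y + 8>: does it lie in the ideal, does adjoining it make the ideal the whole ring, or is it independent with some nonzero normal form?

First compute the reduced Gröbner basis of I by Buchberger's algorithm.
f_1 = -2xy - 4x - 4y^3 + 2y - 2, LT = xy.
f_2 = 5x^2 + 5xy + 6x + 8y + 8, LT = x^2.

S(f_1,f_2): lcm = x^2y. S = 2x^2 + 2xy^3 - xy^2 - 11/5xy + x - 8/5y^2 - 8/5y.
  leading term x^2: subtract (2/5)·f_2 from 2x^2 + 2xy^3 - xy^2 - 11/5xy + x - 8/5y^2 - 8/5y → 2xy^3 - xy^2 - 21/5xy - 7/5x - 8/5y^2 - 24/5y - 16/5
  leading term xy^3: subtract (-y^2)·f_1 from 2xy^3 - xy^2 - 21/5xy - 7/5x - 8/5y^2 - 24/5y - 16/5 → -5xy^2 - 21/5xy - 7/5x - 4y^5 + 2y^3 - 18/5y^2 - 24/5y - 16/5
  leading term xy^2: subtract (5/2y)·f_1 from -5xy^2 - 21/5xy - 7/5x - 4y^5 + 2y^3 - 18/5y^2 - 24/5y - 16/5 → 29/5xy - 7/5x - 4y^5 + 10y^4 + 2y^3 - 43/5y^2 + 1/5y - 16/5
  leading term xy: subtract (-29/10)·f_1 from 29/5xy - 7/5x - 4y^5 + 10y^4 + 2y^3 - 43/5y^2 + 1/5y - 16/5 → -13x - 4y^5 + 10y^4 - 48/5y^3 - 43/5y^2 + 6y - 9
  leading term x: no divisor's leading term divides it; move -13x to the remainder.
  leading term y^5: no divisor's leading term divides it; move -4y^5 to the remainder.
  leading term y^4: no divisor's leading term divides it; move 10y^4 to the remainder.
  leading term y^3: no divisor's leading term divides it; move -48/5y^3 to the remainder.
  leading term y^2: no divisor's leading term divides it; move -43/5y^2 to the remainder.
  leading term y: no divisor's leading term divides it; move 6y to the remainder.
  leading term 1: no divisor's leading term divides it; move -9 to the remainder.
  remainder -13x - 4y^5 + 10y^4 - 48/5y^3 - 43/5y^2 + 6y - 9 ≠ 0; add h_3 = -13x - 4y^5 + 10y^4 - 48/5y^3 - 43/5y^2 + 6y - 9 to the basis.

S(f_1,h_3): lcm = xy. S = 2x - 4/13y^6 + 10/13y^5 - 48/65y^4 + 87/65y^3 + 6/13y^2 - 22/13y + 1.
  leading term x: subtract (-2/13)·h_3 from 2x - 4/13y^6 + 10/13y^5 - 48/65y^4 + 87/65y^3 + 6/13y^2 - 22/13y + 1 → -4/13y^6 + 2/13y^5 + 4/5y^4 - 9/65y^3 - 56/65y^2 - 10/13y - 5/13
  leading term y^6: no divisor's leading term divides it; move -4/13y^6 to the remainder.
  leading term y^5: no divisor's leading term divides it; move 2/13y^5 to the remainder.
  leading term y^4: no divisor's leading term divides it; move 4/5y^4 to the remainder.
  leading term y^3: no divisor's leading term divides it; move -9/65y^3 to the remainder.
  leading term y^2: no divisor's leading term divides it; move -56/65y^2 to the remainder.
  leading term y: no divisor's leading term divides it; move -10/13y to the remainder.
  leading term 1: no divisor's leading term divides it; move -5/13 to the remainder.
  remainder -4/13y^6 + 2/13y^5 + 4/5y^4 - 9/65y^3 - 56/65y^2 - 10/13y - 5/13 ≠ 0; add h_4 = -4/13y^6 + 2/13y^5 + 4/5y^4 - 9/65y^3 - 56/65y^2 - 10/13y - 5/13 to the basis.

The other S-polynomials (S(f_2,h_3), S(f_1,h_4), S(f_2,h_4), S(h_3,h_4)) all reduce to 0 modulo the current basis, so we have a Gröbner basis.
Inter-reduce: drop elements whose leading term is divisible by another's, tail-reduce, and make monic.
Reduced Gröbner basis: {x + 4/13y^5 - 10/13y^4 + 48/65y^3 + 43/65y^2 - 6/13y + 9/13, y^6 - 1/2y^5 - 13/5y^4 + 9/20y^3 + 14/5y^2 + 5/2y + 5/4}.
Label its elements g_1 = x + 4/13y^5 - 10/13y^4 + 48/65y^3 + 43/65y^2 - 6/13y + 9/13, g_2 = y^6 - 1/2y^5 - 13/5y^4 + 9/20y^3 + 14/5y^2 + 5/2y + 5/4.

Reduce p = 10x^2 + 12x + 80/13y^5 - 200/13y^4 - 68/13y^3 + 172/13y^2 + 218/13y + 258/13 modulo G:
  leading term x^2: subtract (10x)·g_1 from 10x^2 + 12x + 80/13y^5 - 200/13y^4 - 68/13y^3 + 172/13y^2 + 218/13y + 258/13 → -40/13xy^5 + 100/13xy^4 - 96/13xy^3 - 86/13xy^2 + 60/13xy + 66/13x + 80/13y^5 - 200/13y^4 - 68/13y^3 + 172/13y^2 + 218/13y + 258/13
  leading term xy^5: subtract (-40/13y^5)·g_1 from -40/13xy^5 + 100/13xy^4 - 96/13xy^3 - 86/13xy^2 + 60/13xy + 66/13x + 80/13y^5 - 200/13y^4 - 68/13y^3 + 172/13y^2 + 218/13y + 258/13 → 100/13xy^4 - 96/13xy^3 - 86/13xy^2 + 60/13xy + 66/13x + 160/169y^10 - 400/169y^9 + 384/169y^8 + 344/169y^7 - 240/169y^6 + 1400/169y^5 - 200/13y^4 - 68/13y^3 + 172/13y^2 + 218/13y + 258/13
  leading term xy^4: subtract (100/13y^4)·g_1 from 100/13xy^4 - 96/13xy^3 - 86/13xy^2 + 60/13xy + 66/13x + 160/169y^10 - 400/169y^9 + 384/169y^8 + 344/169y^7 - 240/169y^6 + 1400/169y^5 - 200/13y^4 - 68/13y^3 + 172/13y^2 + 218/13y + 258/13 → -96/13xy^3 - 86/13xy^2 + 60/13xy + 66/13x + 160/169y^10 - 800/169y^9 + 1384/169y^8 - 616/169y^7 - 1100/169y^6 + 2000/169y^5 - 3500/169y^4 - 68/13y^3 + 172/13y^2 + 218/13y + 258/13
  leading term xy^3: subtract (-96/13y^3)·g_1 from -96/13xy^3 - 86/13xy^2 + 60/13xy + 66/13x + 160/169y^10 - 800/169y^9 + 1384/169y^8 - 616/169y^7 - 1100/169y^6 + 2000/169y^5 - 3500/169y^4 - 68/13y^3 + 172/13y^2 + 218/13y + 258/13 → -86/13xy^2 + 60/13xy + 66/13x + 160/169y^10 - 800/169y^9 + 136/13y^8 - 1576/169y^7 - 892/845y^6 + 14128/845y^5 - 4076/169y^4 - 20/169y^3 + 172/13y^2 + 218/13y + 258/13
  leading term xy^2: subtract (-86/13y^2)·g_1 from -86/13xy^2 + 60/13xy + 66/13x + 160/169y^10 - 800/169y^9 + 136/13y^8 - 1576/169y^7 - 892/845y^6 + 14128/845y^5 - 4076/169y^4 - 20/169y^3 + 172/13y^2 + 218/13y + 258/13 → 60/13xy + 66/13x + 160/169y^10 - 800/169y^9 + 136/13y^8 - 1232/169y^7 - 5192/845y^6 + 18256/845y^5 - 16682/845y^4 - 536/169y^3 + 3010/169y^2 + 218/13y + 258/13
  leading term xy: subtract (60/13y)·g_1 from 60/13xy + 66/13x + 160/169y^10 - 800/169y^9 + 136/13y^8 - 1232/169y^7 - 5192/845y^6 + 18256/845y^5 - 16682/845y^4 - 536/169y^3 + 3010/169y^2 + 218/13y + 258/13 → 66/13x + 160/169y^10 - 800/169y^9 + 136/13y^8 - 1232/169y^7 - 6392/845y^6 + 21256/845y^5 - 19562/845y^4 - 1052/169y^3 + 3370/169y^2 + 2294/169y + 258/13
  leading term x: subtract (66/13)·g_1 from 66/13x + 160/169y^10 - 800/169y^9 + 136/13y^8 - 1232/169y^7 - 6392/845y^6 + 21256/845y^5 - 19562/845y^4 - 1052/169y^3 + 3370/169y^2 + 2294/169y + 258/13 → 160/169y^10 - 800/169y^9 + 136/13y^8 - 1232/169y^7 - 6392/845y^6 + 19936/845y^5 - 16262/845y^4 - 8428/845y^3 + 14012/845y^2 + 2690/169y + 2760/169
  leading term y^10: subtract (160/169y^4)·g_2 from 160/169y^10 - 800/169y^9 + 136/13y^8 - 1232/169y^7 - 6392/845y^6 + 19936/845y^5 - 16262/845y^4 - 8428/845y^3 + 14012/845y^2 + 2690/169y + 2760/169 → -720/169y^9 + 168/13y^8 - 1304/169y^7 - 664/65y^6 + 17936/845y^5 - 17262/845y^4 - 8428/845y^3 + 14012/845y^2 + 2690/169y + 2760/169
  leading term y^9: subtract (-720/169y^3)·g_2 from -720/169y^9 + 168/13y^8 - 1304/169y^7 - 664/65y^6 + 17936/845y^5 - 17262/845y^4 - 8428/845y^3 + 14012/845y^2 + 2690/169y + 2760/169 → 1824/169y^8 - 3176/169y^7 - 7012/845y^6 + 28016/845y^5 - 8262/845y^4 - 3928/845y^3 + 14012/845y^2 + 2690/169y + 2760/169
  leading term y^8: subtract (1824/169y^2)·g_2 from 1824/169y^8 - 3176/169y^7 - 7012/845y^6 + 28016/845y^5 - 8262/845y^4 - 3928/845y^3 + 14012/845y^2 + 2690/169y + 2760/169 → -2264/169y^7 + 3340/169y^6 + 23912/845y^5 - 33798/845y^4 - 2056/65y^3 + 2612/845y^2 + 2690/169y + 2760/169
  leading term y^7: subtract (-2264/169y)·g_2 from -2264/169y^7 + 3340/169y^6 + 23912/845y^5 - 33798/845y^4 - 2056/65y^3 + 2612/845y^2 + 2690/169y + 2760/169 → 2208/169y^6 - 1104/169y^5 - 2208/65y^4 + 4968/845y^3 + 30912/845y^2 + 5520/169y + 2760/169
  leading term y^6: subtract (2208/169)·g_2 from 2208/169y^6 - 1104/169y^5 - 2208/65y^4 + 4968/845y^3 + 30912/845y^2 + 5520/169y + 2760/169 → 0
  normal form = 0.
Since the normal form is 0, p ∈ I.

The remainder on division by a Gröbner basis is unique — it is the normal form.

10x^2 + 12x + 80/13y^5 - 200/13y^4 - 68/13y^3 + 172/13y^2 + 218/13y + 258/13 lies in I (it reduces to 0).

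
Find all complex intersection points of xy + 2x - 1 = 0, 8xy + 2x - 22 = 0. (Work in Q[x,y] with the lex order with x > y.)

{(-1, -3)}

Compute a lex Gröbner basis by Buchberger's algorithm.
f_1 = xy + 2x - 1, LT = xy.
f_2 = 8xy + 2x - 22, LT = xy.

S(f_1,f_2): lcm = xy. S = \tfrac{7}{4}x + \tfrac{7}{4}.
  leading term x: no divisor's leading term divides it; move \tfrac{7}{4}x to the remainder.
  leading term 1: no divisor's leading term divides it; move \tfrac{7}{4} to the remainder.
  remainder \tfrac{7}{4}x + \tfrac{7}{4} ≠ 0; add h_3 = \tfrac{7}{4}x + \tfrac{7}{4} to the basis.

S(f_1,h_3): lcm = xy. S = 2x - y - 1.
  leading term x: subtract (\tfrac{8}{7})·h_3 from 2x - y - 1 → -y - 3
  leading term y: no divisor's leading term divides it; move -y to the remainder.
  leading term 1: no divisor's leading term divides it; move -3 to the remainder.
  remainder -y - 3 ≠ 0; add h_4 = -y - 3 to the basis.

The other S-polynomials (S(f_2,h_3), S(f_1,h_4), S(f_2,h_4), S(h_3,h_4)) all reduce to 0 modulo the current basis, so we have a Gröbner basis.
Inter-reduce: drop elements whose leading term is divisible by another's, tail-reduce, and make monic.
Reduced Gröbner basis: {x + 1, y + 3}.

A lex Gröbner basis eliminates variables successively. Here y + 3 depends only on y, with roots {-3}; lifting each root through the earlier basis elements recovers the full solutions.
  y = -3: the earlier basis element becomes x + 1 = 0, giving x = -1 — point (-1, -3).
Check: every point annihilates each of the original generators.
A lex Gröbner basis triangularizes the system, enabling back-substitution.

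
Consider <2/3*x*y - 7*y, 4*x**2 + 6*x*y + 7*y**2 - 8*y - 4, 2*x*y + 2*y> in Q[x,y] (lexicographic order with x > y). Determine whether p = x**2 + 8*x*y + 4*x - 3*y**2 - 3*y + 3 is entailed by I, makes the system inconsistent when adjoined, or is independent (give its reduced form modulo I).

First compute the reduced Gröbner basis of I by Buchberger's algorithm.
f_1 = 2/3*x*y - 7*y, LT = x*y.
f_2 = 4*x**2 + 6*x*y + 7*y**2 - 8*y - 4, LT = x**2.
f_3 = 2*x*y + 2*y, LT = x*y.

S(f_1,f_2): lcm = x**2*y. S = -3/2*x*y**2 - 21/2*x*y - 7/4*y**3 + 2*y**2 + y.
  leading term x*y**2: subtract (-9/4*y)·f_1 from -3/2*x*y**2 - 21/2*x*y - 7/4*y**3 + 2*y**2 + y → -21/2*x*y - 7/4*y**3 - 55/4*y**2 + y
  leading term x*y: subtract (-63/4)·f_1 from -21/2*x*y - 7/4*y**3 - 55/4*y**2 + y → -7/4*y**3 - 55/4*y**2 - 437/4*y
  leading term y**3: no divisor's leading term divides it; move -7/4*y**3 to the remainder.
  leading term y**2: no divisor's leading term divides it; move -55/4*y**2 to the remainder.
  leading term y: no divisor's leading term divides it; move -437/4*y to the remainder.
  remainder -7/4*y**3 - 55/4*y**2 - 437/4*y ≠ 0; add h_4 = -7/4*y**3 - 55/4*y**2 - 437/4*y to the basis.

S(f_1,f_3): lcm = x*y. S = -23/2*y.
  leading term y: no divisor's leading term divides it; move -23/2*y to the remainder.
  remainder -23/2*y ≠ 0; add h_5 = -23/2*y to the basis.

The other S-polynomials (S(f_2,f_3), S(f_1,h_4), S(f_2,h_4), S(f_3,h_4), S(f_1,h_5), S(f_2,h_5), S(f_3,h_5), S(h_4,h_5)) all reduce to 0 modulo the current basis, so we have a Gröbner basis.
Inter-reduce: drop elements whose leading term is divisible by another's, tail-reduce, and make monic.
Reduced Gröbner basis: {x**2 - 1, y}.
Label its elements g_1 = x**2 - 1, g_2 = y.

Reduce p = x**2 + 8*x*y + 4*x - 3*y**2 - 3*y + 3 modulo G:
  leading term x**2: subtract (1)·g_1 from x**2 + 8*x*y + 4*x - 3*y**2 - 3*y + 3 → 8*x*y + 4*x - 3*y**2 - 3*y + 4
  leading term x*y: subtract (8*x)·g_2 from 8*x*y + 4*x - 3*y**2 - 3*y + 4 → 4*x - 3*y**2 - 3*y + 4
  leading term x: no divisor's leading term divides it; move 4*x to the remainder.
  leading term y**2: subtract (-3*y)·g_2 from -3*y**2 - 3*y + 4 → -3*y + 4
  leading term y: subtract (-3)·g_2 from -3*y + 4 → 4
  leading term 1: no divisor's leading term divides it; move 4 to the remainder.
  normal form = 4*x + 4.
The normal form is nonzero, so p ∉ I. Since p minus its normal form lies in I, I + (p) = I + (r) where r = 4*x + 4; decide whether this ideal is the whole ring.
Run Buchberger on G together with r (pairs among the g_i already reduce to 0 since G is a Gröbner basis):
g_1 = x**2 - 1, LT = x**2.
g_2 = y, LT = y.
r = 4*x + 4, LT = x.

The S-polynomials (S(g_1,g_2), S(g_1,r), S(g_2,r)) all reduce to 0 modulo the current basis, so we have a Gröbner basis.
Inter-reduce: drop elements whose leading term is divisible by another's, tail-reduce, and make monic.
Reduced Gröbner basis: {x + 1, y}.
The reduced Gröbner basis of I + (p) is {x + 1, y} ≠ {1}, a proper ideal, so the enlarged system stays consistent: p is independent of I, with normal form 4*x + 4.

x**2 + 8*x*y + 4*x - 3*y**2 - 3*y + 3 is independent of I; its normal form modulo I is 4*x + 4.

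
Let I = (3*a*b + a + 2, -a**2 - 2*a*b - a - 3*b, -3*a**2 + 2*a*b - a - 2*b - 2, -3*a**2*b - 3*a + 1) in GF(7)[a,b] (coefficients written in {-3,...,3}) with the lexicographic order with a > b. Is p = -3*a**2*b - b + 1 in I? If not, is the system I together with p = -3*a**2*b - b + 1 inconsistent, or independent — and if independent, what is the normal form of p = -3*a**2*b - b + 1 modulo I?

Adjoining -3*a**2*b - b + 1 makes the ideal the whole ring: the system is inconsistent.

First compute the reduced Gröbner basis of I by Buchberger's algorithm.
f_1 = 3*a*b + a + 2, LT = a*b.
f_2 = -a**2 - 2*a*b - a - 3*b, LT = a**2.
f_3 = -3*a**2 + 2*a*b - a - 2*b - 2, LT = a**2.
f_4 = -3*a**2*b - 3*a + 1, LT = a**2*b.

S(f_1,f_2): lcm = a**2*b. S = -2*a**2 - 2*a*b**2 - a*b + 3*a - 3*b**2.
  leading term a**2: subtract (2)·f_2 from -2*a**2 - 2*a*b**2 - a*b + 3*a - 3*b**2 → -2*a*b**2 + 3*a*b - 2*a - 3*b**2 - b
  leading term a*b**2: subtract (-3*b)·f_1 from -2*a*b**2 + 3*a*b - 2*a - 3*b**2 - b → -a*b - 2*a - 3*b**2 - 2*b
  leading term a*b: subtract (2)·f_1 from -a*b - 2*a - 3*b**2 - 2*b → 3*a - 3*b**2 - 2*b + 3
  leading term a: no divisor's leading term divides it; move 3*a to the remainder.
  leading term b**2: no divisor's leading term divides it; move -3*b**2 to the remainder.
  leading term b: no divisor's leading term divides it; move -2*b to the remainder.
  leading term 1: no divisor's leading term divides it; move 3 to the remainder.
  remainder 3*a - 3*b**2 - 2*b + 3 ≠ 0; add h_5 = 3*a - 3*b**2 - 2*b + 3 to the basis.

S(f_1,f_3): lcm = a**2*b. S = -2*a**2 + 3*a*b**2 + 2*a*b + 3*a - 3*b**2 - 3*b.
  leading term a**2: subtract (2)·f_2 from -2*a**2 + 3*a*b**2 + 2*a*b + 3*a - 3*b**2 - 3*b → 3*a*b**2 - a*b - 2*a - 3*b**2 + 3*b
  leading term a*b**2: subtract (b)·f_1 from 3*a*b**2 - a*b - 2*a - 3*b**2 + 3*b → -2*a*b - 2*a - 3*b**2 + b
  leading term a*b: subtract (-3)·f_1 from -2*a*b - 2*a - 3*b**2 + b → a - 3*b**2 + b - 1
  leading term a: subtract (-2)·h_5 from a - 3*b**2 + b - 1 → -2*b**2 - 3*b - 2
  leading term b**2: no divisor's leading term divides it; move -2*b**2 to the remainder.
  leading term b: no divisor's leading term divides it; move -3*b to the remainder.
  leading term 1: no divisor's leading term divides it; move -2 to the remainder.
  remainder -2*b**2 - 3*b - 2 ≠ 0; add h_6 = -2*b**2 - 3*b - 2 to the basis.

S(f_1,f_4): lcm = a**2*b. S = -2*a**2 + 2*a - 2.
  leading term a**2: subtract (2)·f_2 from -2*a**2 + 2*a - 2 → -3*a*b - 3*a - b - 2
  leading term a*b: subtract (-1)·f_1 from -3*a*b - 3*a - b - 2 → -2*a - b
  leading term a: subtract (-3)·h_5 from -2*a - b → -2*b**2 + 2
  leading term b**2: subtract (1)·h_6 from -2*b**2 + 2 → 3*b - 3
  leading term b: no divisor's leading term divides it; move 3*b to the remainder.
  leading term 1: no divisor's leading term divides it; move -3 to the remainder.
  remainder 3*b - 3 ≠ 0; add h_7 = 3*b - 3 to the basis.

The other S-polynomials (S(f_2,f_3), S(f_2,f_4), S(f_3,f_4), S(f_1,h_5), S(f_2,h_5), S(f_3,h_5), S(f_4,h_5), S(f_1,h_6), S(f_2,h_6), S(f_3,h_6), S(f_4,h_6), S(h_5,h_6), S(f_1,h_7), S(f_2,h_7), S(f_3,h_7), S(f_4,h_7), S(h_5,h_7), S(h_6,h_7)) all reduce to 0 modulo the current basis, so we have a Gröbner basis.
Inter-reduce: drop elements whose leading term is divisible by another's, tail-reduce, and make monic.
Reduced Gröbner basis: {a - 3, b - 1}.
Label its elements g_1 = a - 3, g_2 = b - 1.

Reduce p = -3*a**2*b - b + 1 modulo G:
  leading term a**2*b: subtract (-3*a*b)·g_1 from -3*a**2*b - b + 1 → -2*a*b - b + 1
  leading term a*b: subtract (-2*b)·g_1 from -2*a*b - b + 1 → 1
  leading term 1: no divisor's leading term divides it; move 1 to the remainder.
  normal form = 1.
The normal form is nonzero, so p ∉ I. Since p minus its normal form lies in I, I + (p) = I + (r) where r = 1; decide whether this ideal is the whole ring.
Here r = 1 is a nonzero constant, hence a unit: 1 ∈ I + (p), the Gröbner basis of I + (p) is {1}, and the enlarged system has no common solution — adjoining p is inconsistent.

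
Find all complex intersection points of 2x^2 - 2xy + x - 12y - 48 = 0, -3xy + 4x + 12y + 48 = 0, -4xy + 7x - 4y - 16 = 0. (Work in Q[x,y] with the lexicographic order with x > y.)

{(0, -4)}

Compute a lex Gröbner basis by Buchberger's algorithm.
f_1 = 2x^2 - 2xy + x - 12y - 48, LT = x^2.
f_2 = -3xy + 4x + 12y + 48, LT = xy.
f_3 = -4xy + 7x - 4y - 16, LT = xy.

S(f_1,f_2): lcm = x^2y. S = 4/3x^2 - xy^2 + 9/2xy + 16x - 6y^2 - 24y.
  leading term x^2: subtract (2/3)·f_1 from 4/3x^2 - xy^2 + 9/2xy + 16x - 6y^2 - 24y → -xy^2 + 35/6xy + 46/3x - 6y^2 - 16y + 32
  leading term xy^2: subtract (1/3y)·f_2 from -xy^2 + 35/6xy + 46/3x - 6y^2 - 16y + 32 → 9/2xy + 46/3x - 10y^2 - 32y + 32
  leading term xy: subtract (-3/2)·f_2 from 9/2xy + 46/3x - 10y^2 - 32y + 32 → 64/3x - 10y^2 - 14y + 104
  leading term x: no divisor's leading term divides it; move 64/3x to the remainder.
  leading term y^2: no divisor's leading term divides it; move -10y^2 to the remainder.
  leading term y: no divisor's leading term divides it; move -14y to the remainder.
  leading term 1: no divisor's leading term divides it; move 104 to the remainder.
  remainder 64/3x - 10y^2 - 14y + 104 ≠ 0; add h_4 = 64/3x - 10y^2 - 14y + 104 to the basis.

S(f_1,f_3): lcm = x^2y. S = 7/4x^2 - xy^2 - 1/2xy - 4x - 6y^2 - 24y.
  leading term x^2: subtract (7/8)·f_1 from 7/4x^2 - xy^2 - 1/2xy - 4x - 6y^2 - 24y → -xy^2 + 5/4xy - 39/8x - 6y^2 - 27/2y + 42
  leading term xy^2: subtract (1/3y)·f_2 from -xy^2 + 5/4xy - 39/8x - 6y^2 - 27/2y + 42 → -1/12xy - 39/8x - 10y^2 - 59/2y + 42
  leading term xy: subtract (1/36)·f_2 from -1/12xy - 39/8x - 10y^2 - 59/2y + 42 → -359/72x - 10y^2 - 179/6y + 122/3
  leading term x: subtract (-359/1536)·h_4 from -359/72x - 10y^2 - 179/6y + 122/3 → -9475/768y^2 - 8475/256y + 12475/192
  leading term y^2: no divisor's leading term divides it; move -9475/768y^2 to the remainder.
  leading term y: no divisor's leading term divides it; move -8475/256y to the remainder.
  leading term 1: no divisor's leading term divides it; move 12475/192 to the remainder.
  remainder -9475/768y^2 - 8475/256y + 12475/192 ≠ 0; add h_5 = -9475/768y^2 - 8475/256y + 12475/192 to the basis.

S(f_2,f_3): lcm = xy. S = 5/12x - 5y - 20.
  leading term x: subtract (5/256)·h_4 from 5/12x - 5y - 20 → 25/128y^2 - 605/128y - 705/32
  leading term y^2: subtract (-6/379)·h_5 from 25/128y^2 - 605/128y - 705/32 → -1990/379y - 7960/379
  leading term y: no divisor's leading term divides it; move -1990/379y to the remainder.
  leading term 1: no divisor's leading term divides it; move -7960/379 to the remainder.
  remainder -1990/379y - 7960/379 ≠ 0; add h_6 = -1990/379y - 7960/379 to the basis.

The other S-polynomials (S(f_1,h_4), S(f_2,h_4), S(f_3,h_4), S(f_1,h_5), S(f_2,h_5), S(f_3,h_5), S(h_4,h_5), S(f_1,h_6), S(f_2,h_6), S(f_3,h_6), S(h_4,h_6), S(h_5,h_6)) all reduce to 0 modulo the current basis, so we have a Gröbner basis.
Inter-reduce: drop elements whose leading term is divisible by another's, tail-reduce, and make monic.
Reduced Gröbner basis: {x, y + 4}.

The lex basis is triangular: the last element involves only y. Solving y + 4 = 0 gives y ∈ {-4}; substituting each value into the earlier elements determines the remaining variables.
  y = -4: the earlier basis element becomes x = 0, giving x = 0 — point (0, -4).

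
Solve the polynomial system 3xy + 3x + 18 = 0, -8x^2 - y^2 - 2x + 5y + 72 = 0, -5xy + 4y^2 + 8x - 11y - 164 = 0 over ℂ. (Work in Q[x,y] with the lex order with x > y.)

Compute a lex Gröbner basis by Buchberger's algorithm.
f_1 = 3xy + 3x + 18, LT = xy.
f_2 = -8x^2 - 2x - y^2 + 5y + 72, LT = x^2.
f_3 = -5xy + 8x + 4y^2 - 11y - 164, LT = xy.

S(f_1,f_2): lcm = x^2y. S = x^2 - 1/4xy + 6x - 1/8y^3 + 5/8y^2 + 9y.
  leading term x^2: subtract (-1/8)·f_2 from x^2 - 1/4xy + 6x - 1/8y^3 + 5/8y^2 + 9y → -1/4xy + 23/4x - 1/8y^3 + 1/2y^2 + 77/8y + 9
  leading term xy: subtract (-1/12)·f_1 from -1/4xy + 23/4x - 1/8y^3 + 1/2y^2 + 77/8y + 9 → 6x - 1/8y^3 + 1/2y^2 + 77/8y + 21/2
  leading term x: no divisor's leading term divides it; move 6x to the remainder.
  leading term y^3: no divisor's leading term divides it; move -1/8y^3 to the remainder.
  leading term y^2: no divisor's leading term divides it; move 1/2y^2 to the remainder.
  leading term y: no divisor's leading term divides it; move 77/8y to the remainder.
  leading term 1: no divisor's leading term divides it; move 21/2 to the remainder.
  remainder 6x - 1/8y^3 + 1/2y^2 + 77/8y + 21/2 ≠ 0; add h_4 = 6x - 1/8y^3 + 1/2y^2 + 77/8y + 21/2 to the basis.

S(f_1,f_3): lcm = xy. S = 13/5x + 4/5y^2 - 11/5y - 134/5.
  leading term x: subtract (13/30)·h_4 from 13/5x + 4/5y^2 - 11/5y - 134/5 → 13/240y^3 + 7/12y^2 - 1529/240y - 627/20
  leading term y^3: no divisor's leading term divides it; move 13/240y^3 to the remainder.
  leading term y^2: no divisor's leading term divides it; move 7/12y^2 to the remainder.
  leading term y: no divisor's leading term divides it; move -1529/240y to the remainder.
  leading term 1: no divisor's leading term divides it; move -627/20 to the remainder.
  remainder 13/240y^3 + 7/12y^2 - 1529/240y - 627/20 ≠ 0; add h_5 = 13/240y^3 + 7/12y^2 - 1529/240y - 627/20 to the basis.

S(f_2,f_3): lcm = x^2y. S = 8/5x^2 + 4/5xy^2 - 39/20xy - 164/5x + 1/8y^3 - 5/8y^2 - 9y.
  leading term x^2: subtract (-1/5)·f_2 from 8/5x^2 + 4/5xy^2 - 39/20xy - 164/5x + 1/8y^3 - 5/8y^2 - 9y → 4/5xy^2 - 39/20xy - 166/5x + 1/8y^3 - 33/40y^2 - 8y + 72/5
  leading term xy^2: subtract (4/15y)·f_1 from 4/5xy^2 - 39/20xy - 166/5x + 1/8y^3 - 33/40y^2 - 8y + 72/5 → -11/4xy - 166/5x + 1/8y^3 - 33/40y^2 - 64/5y + 72/5
  leading term xy: subtract (-11/12)·f_1 from -11/4xy - 166/5x + 1/8y^3 - 33/40y^2 - 64/5y + 72/5 → -609/20x + 1/8y^3 - 33/40y^2 - 64/5y + 309/10
  leading term x: subtract (-203/40)·h_4 from -609/20x + 1/8y^3 - 33/40y^2 - 64/5y + 309/10 → -163/320y^3 + 137/80y^2 + 2307/64y + 1347/16
  leading term y^3: subtract (-489/52)·h_5 from -163/320y^3 + 137/80y^2 + 2307/64y + 1347/16 → 3743/520y^2 - 12409/520y - 27381/130
  leading term y^2: no divisor's leading term divides it; move 3743/520y^2 to the remainder.
  leading term y: no divisor's leading term divides it; move -12409/520y to the remainder.
  leading term 1: no divisor's leading term divides it; move -27381/130 to the remainder.
  remainder 3743/520y^2 - 12409/520y - 27381/130 ≠ 0; add h_6 = 3743/520y^2 - 12409/520y - 27381/130 to the basis.

S(f_1,h_4): lcm = xy. S = x + 1/48y^4 - 1/12y^3 - 77/48y^2 - 7/4y + 6.
  leading term x: subtract (1/6)·h_4 from x + 1/48y^4 - 1/12y^3 - 77/48y^2 - 7/4y + 6 → 1/48y^4 - 1/16y^3 - 27/16y^2 - 161/48y + 17/4
  leading term y^4: subtract (5/13y)·h_5 from 1/48y^4 - 1/16y^3 - 27/16y^2 - 161/48y + 17/4 → -179/624y^3 + 119/156y^2 + 5431/624y + 17/4
  leading term y^3: subtract (-895/169)·h_5 from -179/624y^3 + 119/156y^2 + 5431/624y + 17/4 → 651/169y^2 - 4231/169y - 27340/169
  leading term y^2: subtract (26040/48659)·h_6 from 651/169y^2 - 4231/169y - 27340/169 → -596798/48659y - 2387192/48659
  leading term y: no divisor's leading term divides it; move -596798/48659y to the remainder.
  leading term 1: no divisor's leading term divides it; move -2387192/48659 to the remainder.
  remainder -596798/48659y - 2387192/48659 ≠ 0; add h_7 = -596798/48659y - 2387192/48659 to the basis.

The other S-polynomials (S(f_2,h_4), S(f_3,h_4), S(f_1,h_5), S(f_2,h_5), S(f_3,h_5), S(h_4,h_5), S(f_1,h_6), S(f_2,h_6), S(f_3,h_6), S(h_4,h_6), S(h_5,h_6), S(f_1,h_7), S(f_2,h_7), S(f_3,h_7), S(h_4,h_7), S(h_5,h_7), S(h_6,h_7)) all reduce to 0 modulo the current basis, so we have a Gröbner basis.
Inter-reduce: drop elements whose leading term is divisible by another's, tail-reduce, and make monic.
Reduced Gröbner basis: {x - 2, y + 4}.

The lex basis is triangular: the last element involves only y. Solving y + 4 = 0 gives y ∈ {-4}; substituting each value into the earlier elements determines the remaining variables.
  y = -4: the earlier basis element becomes x - 2 = 0, giving x = 2 — point (2, -4).

{(2, -4)}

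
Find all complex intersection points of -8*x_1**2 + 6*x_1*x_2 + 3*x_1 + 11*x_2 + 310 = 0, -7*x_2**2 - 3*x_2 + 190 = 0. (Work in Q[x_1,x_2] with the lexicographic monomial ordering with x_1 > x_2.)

{(-207/112 + sqrt(435297)/112, -38/7), (-sqrt(435297)/112 - 207/112, -38/7), (-5, 5), (73/8, 5)}

Compute a lex Gröbner basis by Buchberger's algorithm.
f_1 = -8*x_1**2 + 6*x_1*x_2 + 3*x_1 + 11*x_2 + 310, LT = x_1**2.
f_2 = -7*x_2**2 - 3*x_2 + 190, LT = x_2**2.

The S-polynomials (S(f_1,f_2)) all reduce to 0 modulo the current basis, so we have a Gröbner basis.
Inter-reduce: drop elements whose leading term is divisible by another's, tail-reduce, and make monic.
Reduced Gröbner basis: {x_1**2 - 3/4*x_1*x_2 - 3/8*x_1 - 11/8*x_2 - 155/4, x_2**2 + 3/7*x_2 - 190/7}.

Elimination: the polynomial x_2**2 + 3/7*x_2 - 190/7 lies in the elimination ideal for x_2, so x_2 ∈ {-38/7, 5}. For each such x_2, the remaining basis elements (now univariate) give the rest of the solution.
  x_2 = -38/7: the earlier basis element becomes x_1**2 + 207/56*x_1 - 219/7 = 0, giving x_1 = -207/112 + sqrt(435297)/112, -sqrt(435297)/112 - 207/112 — points (-207/112 + sqrt(435297)/112, -38/7), (-sqrt(435297)/112 - 207/112, -38/7).
  x_2 = 5: the earlier basis element becomes x_1**2 - 33/8*x_1 - 365/8 = 0, giving x_1 = -5, 73/8 — points (-5, 5), (73/8, 5).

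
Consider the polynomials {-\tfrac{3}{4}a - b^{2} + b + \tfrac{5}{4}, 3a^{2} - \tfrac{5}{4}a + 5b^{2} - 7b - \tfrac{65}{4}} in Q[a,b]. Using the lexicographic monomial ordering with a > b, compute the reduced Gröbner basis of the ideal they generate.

f_1 = -\tfrac{3}{4}a - b^{2} + b + \tfrac{5}{4}, LT = a.
f_2 = 3a^{2} - \tfrac{5}{4}a + 5b^{2} - 7b - \tfrac{65}{4}, LT = a^{2}.

S(f_1,f_2): lcm = a^{2}. S = \tfrac{4}{3}ab^{2} - \tfrac{4}{3}ab - \tfrac{5}{4}a - \tfrac{5}{3}b^{2} + \tfrac{7}{3}b + \tfrac{65}{12}.
  leading term ab^{2}: subtract (-\tfrac{16}{9}b^{2})·f_1 from \tfrac{4}{3}ab^{2} - \tfrac{4}{3}ab - \tfrac{5}{4}a - \tfrac{5}{3}b^{2} + \tfrac{7}{3}b + \tfrac{65}{12} → -\tfrac{4}{3}ab - \tfrac{5}{4}a - \tfrac{16}{9}b^{4} + \tfrac{16}{9}b^{3} + \tfrac{5}{9}b^{2} + \tfrac{7}{3}b + \tfrac{65}{12}
  leading term ab: subtract (\tfrac{16}{9}b)·f_1 from -\tfrac{4}{3}ab - \tfrac{5}{4}a - \tfrac{16}{9}b^{4} + \tfrac{16}{9}b^{3} + \tfrac{5}{9}b^{2} + \tfrac{7}{3}b + \tfrac{65}{12} → -\tfrac{5}{4}a - \tfrac{16}{9}b^{4} + \tfrac{32}{9}b^{3} - \tfrac{11}{9}b^{2} + \tfrac{1}{9}b + \tfrac{65}{12}
  leading term a: subtract (\tfrac{5}{3})·f_1 from -\tfrac{5}{4}a - \tfrac{16}{9}b^{4} + \tfrac{32}{9}b^{3} - \tfrac{11}{9}b^{2} + \tfrac{1}{9}b + \tfrac{65}{12} → -\tfrac{16}{9}b^{4} + \tfrac{32}{9}b^{3} + \tfrac{4}{9}b^{2} - \tfrac{14}{9}b + \tfrac{10}{3}
  leading term b^{4}: no divisor's leading term divides it; move -\tfrac{16}{9}b^{4} to the remainder.
  leading term b^{3}: no divisor's leading term divides it; move \tfrac{32}{9}b^{3} to the remainder.
  leading term b^{2}: no divisor's leading term divides it; move \tfrac{4}{9}b^{2} to the remainder.
  leading term b: no divisor's leading term divides it; move -\tfrac{14}{9}b to the remainder.
  leading term 1: no divisor's leading term divides it; move \tfrac{10}{3} to the remainder.
  remainder -\tfrac{16}{9}b^{4} + \tfrac{32}{9}b^{3} + \tfrac{4}{9}b^{2} - \tfrac{14}{9}b + \tfrac{10}{3} ≠ 0; add g_3 = -\tfrac{16}{9}b^{4} + \tfrac{32}{9}b^{3} + \tfrac{4}{9}b^{2} - \tfrac{14}{9}b + \tfrac{10}{3} to the basis.

S(f_1,g_3): leading monomials are coprime, so the S-polynomial reduces to 0 (Buchberger's first criterion).
S(f_2,g_3): leading monomials are coprime, so the S-polynomial reduces to 0 (Buchberger's first criterion).
Every S-polynomial of the final basis reduces to 0, so we have a Gröbner basis.
Inter-reduce: drop elements whose leading term is divisible by another's, tail-reduce, and make monic.

G = {a + \tfrac{4}{3}b^{2} - \tfrac{4}{3}b - \tfrac{5}{3}, b^{4} - 2b^{3} - \tfrac{1}{4}b^{2} + \tfrac{7}{8}b - \tfrac{15}{8}}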